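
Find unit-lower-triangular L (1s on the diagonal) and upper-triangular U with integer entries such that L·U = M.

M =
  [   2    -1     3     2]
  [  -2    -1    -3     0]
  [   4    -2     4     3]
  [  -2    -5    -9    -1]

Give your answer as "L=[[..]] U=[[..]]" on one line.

L=[[1,0,0,0],[-1,1,0,0],[2,0,1,0],[-1,3,3,1]] U=[[2,-1,3,2],[0,-2,0,2],[0,0,-2,-1],[0,0,0,-2]]

  R1 -= -1·R0 → [0,-2,0,2]
  R2 -= 2·R0 → [0,0,-2,-1]
  R3 -= -1·R0 → [0,-6,-6,1]
  R2 -= 0·R1 → [0,0,-2,-1]
  R3 -= 3·R1 → [0,0,-6,-5]
  R3 -= 3·R2 → [0,0,0,-2]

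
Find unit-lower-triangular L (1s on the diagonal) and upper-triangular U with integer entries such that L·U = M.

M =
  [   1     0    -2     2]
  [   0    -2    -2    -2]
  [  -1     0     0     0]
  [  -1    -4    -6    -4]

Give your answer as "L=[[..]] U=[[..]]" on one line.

L=[[1,0,0,0],[0,1,0,0],[-1,0,1,0],[-1,2,2,1]] U=[[1,0,-2,2],[0,-2,-2,-2],[0,0,-2,2],[0,0,0,-2]]

  r1 -= 0·r0 → [0,-2,-2,-2]
  r2 -= -1·r0 → [0,0,-2,2]
  r3 -= -1·r0 → [0,-4,-8,-2]
  r2 -= 0·r1 → [0,0,-2,2]
  r3 -= 2·r1 → [0,0,-4,2]
  r3 -= 2·r2 → [0,0,0,-2]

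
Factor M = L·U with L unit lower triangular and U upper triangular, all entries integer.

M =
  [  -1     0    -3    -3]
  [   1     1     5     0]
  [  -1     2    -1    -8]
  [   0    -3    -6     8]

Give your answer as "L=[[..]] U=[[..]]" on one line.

L=[[1,0,0,0],[-1,1,0,0],[1,2,1,0],[0,-3,0,1]] U=[[-1,0,-3,-3],[0,1,2,-3],[0,0,-2,1],[0,0,0,-1]]

  R1 -= -1·R0 → [0,1,2,-3]
  R2 -= 1·R0 → [0,2,2,-5]
  R3 -= 0·R0 → [0,-3,-6,8]
  R2 -= 2·R1 → [0,0,-2,1]
  R3 -= -3·R1 → [0,0,0,-1]
  R3 -= 0·R2 → [0,0,0,-1]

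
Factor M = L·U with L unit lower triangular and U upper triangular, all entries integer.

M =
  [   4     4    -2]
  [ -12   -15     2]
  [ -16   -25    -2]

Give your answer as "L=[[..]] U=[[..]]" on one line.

  r1 -= -3·r0 → [0,-3,-4]
  r2 -= -4·r0 → [0,-9,-10]
  r2 -= 3·r1 → [0,0,2]

L=[[1,0,0],[-3,1,0],[-4,3,1]] U=[[4,4,-2],[0,-3,-4],[0,0,2]]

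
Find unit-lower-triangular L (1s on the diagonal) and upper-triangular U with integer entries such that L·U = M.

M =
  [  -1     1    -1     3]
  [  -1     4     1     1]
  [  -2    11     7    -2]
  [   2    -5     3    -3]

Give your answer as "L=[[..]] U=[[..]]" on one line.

L=[[1,0,0,0],[1,1,0,0],[2,3,1,0],[-2,-1,1,1]] U=[[-1,1,-1,3],[0,3,2,-2],[0,0,3,-2],[0,0,0,3]]

  R1 -= 1·R0 → [0,3,2,-2]
  R2 -= 2·R0 → [0,9,9,-8]
  R3 -= -2·R0 → [0,-3,1,3]
  R2 -= 3·R1 → [0,0,3,-2]
  R3 -= -1·R1 → [0,0,3,1]
  R3 -= 1·R2 → [0,0,0,3]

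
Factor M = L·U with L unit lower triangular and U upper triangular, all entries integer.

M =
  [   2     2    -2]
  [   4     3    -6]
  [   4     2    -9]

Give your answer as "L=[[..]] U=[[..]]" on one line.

  R1 -= 2·R0 → [0,-1,-2]
  R2 -= 2·R0 → [0,-2,-5]
  R2 -= 2·R1 → [0,0,-1]

L=[[1,0,0],[2,1,0],[2,2,1]] U=[[2,2,-2],[0,-1,-2],[0,0,-1]]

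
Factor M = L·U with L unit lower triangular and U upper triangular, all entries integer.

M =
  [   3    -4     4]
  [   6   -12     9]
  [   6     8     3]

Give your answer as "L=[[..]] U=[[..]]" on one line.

L=[[1,0,0],[2,1,0],[2,-4,1]] U=[[3,-4,4],[0,-4,1],[0,0,-1]]

  R1 -= 2·R0 → [0,-4,1]
  R2 -= 2·R0 → [0,16,-5]
  R2 -= -4·R1 → [0,0,-1]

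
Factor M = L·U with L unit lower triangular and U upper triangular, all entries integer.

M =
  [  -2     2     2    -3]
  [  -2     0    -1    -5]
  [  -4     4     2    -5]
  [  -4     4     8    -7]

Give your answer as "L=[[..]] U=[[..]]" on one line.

L=[[1,0,0,0],[1,1,0,0],[2,0,1,0],[2,0,-2,1]] U=[[-2,2,2,-3],[0,-2,-3,-2],[0,0,-2,1],[0,0,0,1]]

  row1 -= 1·row0 → [0,-2,-3,-2]
  row2 -= 2·row0 → [0,0,-2,1]
  row3 -= 2·row0 → [0,0,4,-1]
  row2 -= 0·row1 → [0,0,-2,1]
  row3 -= 0·row1 → [0,0,4,-1]
  row3 -= -2·row2 → [0,0,0,1]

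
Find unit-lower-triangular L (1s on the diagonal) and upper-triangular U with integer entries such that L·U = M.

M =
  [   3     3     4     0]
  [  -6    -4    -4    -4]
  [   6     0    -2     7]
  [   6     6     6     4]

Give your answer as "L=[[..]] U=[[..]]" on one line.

  row1 -= -2·row0 → [0,2,4,-4]
  row2 -= 2·row0 → [0,-6,-10,7]
  row3 -= 2·row0 → [0,0,-2,4]
  row2 -= -3·row1 → [0,0,2,-5]
  row3 -= 0·row1 → [0,0,-2,4]
  row3 -= -1·row2 → [0,0,0,-1]

L=[[1,0,0,0],[-2,1,0,0],[2,-3,1,0],[2,0,-1,1]] U=[[3,3,4,0],[0,2,4,-4],[0,0,2,-5],[0,0,0,-1]]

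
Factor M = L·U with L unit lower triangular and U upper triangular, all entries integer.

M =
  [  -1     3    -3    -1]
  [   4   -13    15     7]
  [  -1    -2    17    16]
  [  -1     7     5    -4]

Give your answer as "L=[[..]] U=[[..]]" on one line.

  R1 -= -4·R0 → [0,-1,3,3]
  R2 -= 1·R0 → [0,-5,20,17]
  R3 -= 1·R0 → [0,4,8,-3]
  R2 -= 5·R1 → [0,0,5,2]
  R3 -= -4·R1 → [0,0,20,9]
  R3 -= 4·R2 → [0,0,0,1]

L=[[1,0,0,0],[-4,1,0,0],[1,5,1,0],[1,-4,4,1]] U=[[-1,3,-3,-1],[0,-1,3,3],[0,0,5,2],[0,0,0,1]]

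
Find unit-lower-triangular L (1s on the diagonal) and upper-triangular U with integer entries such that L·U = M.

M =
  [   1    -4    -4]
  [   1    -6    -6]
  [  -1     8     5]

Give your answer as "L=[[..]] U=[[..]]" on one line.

L=[[1,0,0],[1,1,0],[-1,-2,1]] U=[[1,-4,-4],[0,-2,-2],[0,0,-3]]

  row1 -= 1·row0 → [0,-2,-2]
  row2 -= -1·row0 → [0,4,1]
  row2 -= -2·row1 → [0,0,-3]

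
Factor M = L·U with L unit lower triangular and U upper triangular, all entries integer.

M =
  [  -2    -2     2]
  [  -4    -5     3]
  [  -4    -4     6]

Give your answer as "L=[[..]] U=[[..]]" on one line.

  R1 -= 2·R0 → [0,-1,-1]
  R2 -= 2·R0 → [0,0,2]
  R2 -= 0·R1 → [0,0,2]

L=[[1,0,0],[2,1,0],[2,0,1]] U=[[-2,-2,2],[0,-1,-1],[0,0,2]]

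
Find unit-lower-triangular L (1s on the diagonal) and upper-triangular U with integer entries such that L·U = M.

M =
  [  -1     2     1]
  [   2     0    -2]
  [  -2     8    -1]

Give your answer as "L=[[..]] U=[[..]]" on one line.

  r1 -= -2·r0 → [0,4,0]
  r2 -= 2·r0 → [0,4,-3]
  r2 -= 1·r1 → [0,0,-3]

L=[[1,0,0],[-2,1,0],[2,1,1]] U=[[-1,2,1],[0,4,0],[0,0,-3]]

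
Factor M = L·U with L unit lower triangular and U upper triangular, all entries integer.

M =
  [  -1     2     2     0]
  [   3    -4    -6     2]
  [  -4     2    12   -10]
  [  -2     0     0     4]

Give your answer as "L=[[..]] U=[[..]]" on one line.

L=[[1,0,0,0],[-3,1,0,0],[4,-3,1,0],[2,-2,-1,1]] U=[[-1,2,2,0],[0,2,0,2],[0,0,4,-4],[0,0,0,4]]

  row1 -= -3·row0 → [0,2,0,2]
  row2 -= 4·row0 → [0,-6,4,-10]
  row3 -= 2·row0 → [0,-4,-4,4]
  row2 -= -3·row1 → [0,0,4,-4]
  row3 -= -2·row1 → [0,0,-4,8]
  row3 -= -1·row2 → [0,0,0,4]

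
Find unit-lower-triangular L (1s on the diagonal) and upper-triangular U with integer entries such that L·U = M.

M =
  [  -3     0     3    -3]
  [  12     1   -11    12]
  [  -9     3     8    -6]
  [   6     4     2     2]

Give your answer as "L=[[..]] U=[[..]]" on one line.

  R1 -= -4·R0 → [0,1,1,0]
  R2 -= 3·R0 → [0,3,-1,3]
  R3 -= -2·R0 → [0,4,8,-4]
  R2 -= 3·R1 → [0,0,-4,3]
  R3 -= 4·R1 → [0,0,4,-4]
  R3 -= -1·R2 → [0,0,0,-1]

L=[[1,0,0,0],[-4,1,0,0],[3,3,1,0],[-2,4,-1,1]] U=[[-3,0,3,-3],[0,1,1,0],[0,0,-4,3],[0,0,0,-1]]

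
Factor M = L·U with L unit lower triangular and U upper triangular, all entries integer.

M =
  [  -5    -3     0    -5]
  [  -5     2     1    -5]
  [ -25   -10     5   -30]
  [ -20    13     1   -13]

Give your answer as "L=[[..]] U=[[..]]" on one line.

L=[[1,0,0,0],[1,1,0,0],[5,1,1,0],[4,5,-1,1]] U=[[-5,-3,0,-5],[0,5,1,0],[0,0,4,-5],[0,0,0,2]]

  R1 -= 1·R0 → [0,5,1,0]
  R2 -= 5·R0 → [0,5,5,-5]
  R3 -= 4·R0 → [0,25,1,7]
  R2 -= 1·R1 → [0,0,4,-5]
  R3 -= 5·R1 → [0,0,-4,7]
  R3 -= -1·R2 → [0,0,0,2]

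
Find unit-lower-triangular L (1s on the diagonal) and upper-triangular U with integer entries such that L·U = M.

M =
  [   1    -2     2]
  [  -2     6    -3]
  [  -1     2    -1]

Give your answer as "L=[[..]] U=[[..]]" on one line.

  r1 -= -2·r0 → [0,2,1]
  r2 -= -1·r0 → [0,0,1]
  r2 -= 0·r1 → [0,0,1]

L=[[1,0,0],[-2,1,0],[-1,0,1]] U=[[1,-2,2],[0,2,1],[0,0,1]]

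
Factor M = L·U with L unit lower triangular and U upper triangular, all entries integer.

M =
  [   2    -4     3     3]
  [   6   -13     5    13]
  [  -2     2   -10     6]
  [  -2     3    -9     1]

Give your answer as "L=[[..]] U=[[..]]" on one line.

L=[[1,0,0,0],[3,1,0,0],[-1,2,1,0],[-1,1,-2,1]] U=[[2,-4,3,3],[0,-1,-4,4],[0,0,1,1],[0,0,0,2]]

  row1 -= 3·row0 → [0,-1,-4,4]
  row2 -= -1·row0 → [0,-2,-7,9]
  row3 -= -1·row0 → [0,-1,-6,4]
  row2 -= 2·row1 → [0,0,1,1]
  row3 -= 1·row1 → [0,0,-2,0]
  row3 -= -2·row2 → [0,0,0,2]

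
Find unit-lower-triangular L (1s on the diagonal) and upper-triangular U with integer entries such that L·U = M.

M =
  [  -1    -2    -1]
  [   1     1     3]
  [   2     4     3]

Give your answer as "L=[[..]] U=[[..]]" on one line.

L=[[1,0,0],[-1,1,0],[-2,0,1]] U=[[-1,-2,-1],[0,-1,2],[0,0,1]]

  r1 -= -1·r0 → [0,-1,2]
  r2 -= -2·r0 → [0,0,1]
  r2 -= 0·r1 → [0,0,1]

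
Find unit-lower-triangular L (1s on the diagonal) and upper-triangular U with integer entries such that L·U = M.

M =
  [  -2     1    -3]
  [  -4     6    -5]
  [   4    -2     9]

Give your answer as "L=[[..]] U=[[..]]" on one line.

L=[[1,0,0],[2,1,0],[-2,0,1]] U=[[-2,1,-3],[0,4,1],[0,0,3]]

  r1 -= 2·r0 → [0,4,1]
  r2 -= -2·r0 → [0,0,3]
  r2 -= 0·r1 → [0,0,3]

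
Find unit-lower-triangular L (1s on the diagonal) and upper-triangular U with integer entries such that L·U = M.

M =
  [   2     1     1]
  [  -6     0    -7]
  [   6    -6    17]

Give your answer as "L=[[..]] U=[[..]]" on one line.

L=[[1,0,0],[-3,1,0],[3,-3,1]] U=[[2,1,1],[0,3,-4],[0,0,2]]

  r1 -= -3·r0 → [0,3,-4]
  r2 -= 3·r0 → [0,-9,14]
  r2 -= -3·r1 → [0,0,2]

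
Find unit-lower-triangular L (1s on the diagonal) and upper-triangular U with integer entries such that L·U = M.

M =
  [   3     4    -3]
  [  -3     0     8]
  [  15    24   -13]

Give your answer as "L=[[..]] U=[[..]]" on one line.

  row1 -= -1·row0 → [0,4,5]
  row2 -= 5·row0 → [0,4,2]
  row2 -= 1·row1 → [0,0,-3]

L=[[1,0,0],[-1,1,0],[5,1,1]] U=[[3,4,-3],[0,4,5],[0,0,-3]]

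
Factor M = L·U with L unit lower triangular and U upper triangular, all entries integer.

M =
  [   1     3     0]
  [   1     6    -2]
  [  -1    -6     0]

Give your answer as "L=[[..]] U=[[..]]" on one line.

  R1 -= 1·R0 → [0,3,-2]
  R2 -= -1·R0 → [0,-3,0]
  R2 -= -1·R1 → [0,0,-2]

L=[[1,0,0],[1,1,0],[-1,-1,1]] U=[[1,3,0],[0,3,-2],[0,0,-2]]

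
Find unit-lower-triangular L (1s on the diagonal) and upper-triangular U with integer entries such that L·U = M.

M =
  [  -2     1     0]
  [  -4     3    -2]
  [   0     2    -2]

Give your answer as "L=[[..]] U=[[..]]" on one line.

  row1 -= 2·row0 → [0,1,-2]
  row2 -= 0·row0 → [0,2,-2]
  row2 -= 2·row1 → [0,0,2]

L=[[1,0,0],[2,1,0],[0,2,1]] U=[[-2,1,0],[0,1,-2],[0,0,2]]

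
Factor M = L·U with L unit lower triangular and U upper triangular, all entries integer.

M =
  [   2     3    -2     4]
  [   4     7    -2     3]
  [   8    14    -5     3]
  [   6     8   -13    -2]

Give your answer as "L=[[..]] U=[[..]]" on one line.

L=[[1,0,0,0],[2,1,0,0],[4,2,1,0],[3,-1,5,1]] U=[[2,3,-2,4],[0,1,2,-5],[0,0,-1,-3],[0,0,0,-4]]

  r1 -= 2·r0 → [0,1,2,-5]
  r2 -= 4·r0 → [0,2,3,-13]
  r3 -= 3·r0 → [0,-1,-7,-14]
  r2 -= 2·r1 → [0,0,-1,-3]
  r3 -= -1·r1 → [0,0,-5,-19]
  r3 -= 5·r2 → [0,0,0,-4]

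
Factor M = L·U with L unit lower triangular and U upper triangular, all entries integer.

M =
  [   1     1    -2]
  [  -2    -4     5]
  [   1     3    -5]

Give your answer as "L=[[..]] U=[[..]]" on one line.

  R1 -= -2·R0 → [0,-2,1]
  R2 -= 1·R0 → [0,2,-3]
  R2 -= -1·R1 → [0,0,-2]

L=[[1,0,0],[-2,1,0],[1,-1,1]] U=[[1,1,-2],[0,-2,1],[0,0,-2]]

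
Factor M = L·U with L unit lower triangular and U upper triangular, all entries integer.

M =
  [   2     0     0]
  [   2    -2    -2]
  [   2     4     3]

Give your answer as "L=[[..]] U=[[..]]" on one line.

L=[[1,0,0],[1,1,0],[1,-2,1]] U=[[2,0,0],[0,-2,-2],[0,0,-1]]

  row1 -= 1·row0 → [0,-2,-2]
  row2 -= 1·row0 → [0,4,3]
  row2 -= -2·row1 → [0,0,-1]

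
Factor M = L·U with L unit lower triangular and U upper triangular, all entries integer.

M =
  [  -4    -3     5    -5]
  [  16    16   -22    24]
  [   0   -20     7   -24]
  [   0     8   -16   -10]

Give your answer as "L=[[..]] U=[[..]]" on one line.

  R1 -= -4·R0 → [0,4,-2,4]
  R2 -= 0·R0 → [0,-20,7,-24]
  R3 -= 0·R0 → [0,8,-16,-10]
  R2 -= -5·R1 → [0,0,-3,-4]
  R3 -= 2·R1 → [0,0,-12,-18]
  R3 -= 4·R2 → [0,0,0,-2]

L=[[1,0,0,0],[-4,1,0,0],[0,-5,1,0],[0,2,4,1]] U=[[-4,-3,5,-5],[0,4,-2,4],[0,0,-3,-4],[0,0,0,-2]]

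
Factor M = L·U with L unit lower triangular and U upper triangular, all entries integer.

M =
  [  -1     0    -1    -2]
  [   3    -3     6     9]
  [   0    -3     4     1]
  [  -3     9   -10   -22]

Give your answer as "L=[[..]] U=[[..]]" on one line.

L=[[1,0,0,0],[-3,1,0,0],[0,1,1,0],[3,-3,2,1]] U=[[-1,0,-1,-2],[0,-3,3,3],[0,0,1,-2],[0,0,0,-3]]

  row1 -= -3·row0 → [0,-3,3,3]
  row2 -= 0·row0 → [0,-3,4,1]
  row3 -= 3·row0 → [0,9,-7,-16]
  row2 -= 1·row1 → [0,0,1,-2]
  row3 -= -3·row1 → [0,0,2,-7]
  row3 -= 2·row2 → [0,0,0,-3]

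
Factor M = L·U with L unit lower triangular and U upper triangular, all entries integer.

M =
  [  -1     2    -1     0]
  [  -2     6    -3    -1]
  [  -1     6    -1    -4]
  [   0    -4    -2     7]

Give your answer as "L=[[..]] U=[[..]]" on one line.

L=[[1,0,0,0],[2,1,0,0],[1,2,1,0],[0,-2,-2,1]] U=[[-1,2,-1,0],[0,2,-1,-1],[0,0,2,-2],[0,0,0,1]]

  row1 -= 2·row0 → [0,2,-1,-1]
  row2 -= 1·row0 → [0,4,0,-4]
  row3 -= 0·row0 → [0,-4,-2,7]
  row2 -= 2·row1 → [0,0,2,-2]
  row3 -= -2·row1 → [0,0,-4,5]
  row3 -= -2·row2 → [0,0,0,1]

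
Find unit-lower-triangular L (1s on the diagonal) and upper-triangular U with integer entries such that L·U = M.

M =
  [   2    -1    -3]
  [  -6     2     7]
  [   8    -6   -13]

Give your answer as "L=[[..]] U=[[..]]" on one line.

L=[[1,0,0],[-3,1,0],[4,2,1]] U=[[2,-1,-3],[0,-1,-2],[0,0,3]]

  row1 -= -3·row0 → [0,-1,-2]
  row2 -= 4·row0 → [0,-2,-1]
  row2 -= 2·row1 → [0,0,3]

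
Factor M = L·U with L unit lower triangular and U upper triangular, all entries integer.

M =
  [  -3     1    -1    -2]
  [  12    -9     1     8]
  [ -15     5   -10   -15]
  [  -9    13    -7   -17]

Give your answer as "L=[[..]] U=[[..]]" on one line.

L=[[1,0,0,0],[-4,1,0,0],[5,0,1,0],[3,-2,2,1]] U=[[-3,1,-1,-2],[0,-5,-3,0],[0,0,-5,-5],[0,0,0,-1]]

  r1 -= -4·r0 → [0,-5,-3,0]
  r2 -= 5·r0 → [0,0,-5,-5]
  r3 -= 3·r0 → [0,10,-4,-11]
  r2 -= 0·r1 → [0,0,-5,-5]
  r3 -= -2·r1 → [0,0,-10,-11]
  r3 -= 2·r2 → [0,0,0,-1]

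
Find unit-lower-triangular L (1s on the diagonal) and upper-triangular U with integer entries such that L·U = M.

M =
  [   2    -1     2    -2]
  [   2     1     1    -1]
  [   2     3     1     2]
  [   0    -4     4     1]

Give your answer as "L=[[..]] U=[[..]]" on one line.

L=[[1,0,0,0],[1,1,0,0],[1,2,1,0],[0,-2,2,1]] U=[[2,-1,2,-2],[0,2,-1,1],[0,0,1,2],[0,0,0,-1]]

  r1 -= 1·r0 → [0,2,-1,1]
  r2 -= 1·r0 → [0,4,-1,4]
  r3 -= 0·r0 → [0,-4,4,1]
  r2 -= 2·r1 → [0,0,1,2]
  r3 -= -2·r1 → [0,0,2,3]
  r3 -= 2·r2 → [0,0,0,-1]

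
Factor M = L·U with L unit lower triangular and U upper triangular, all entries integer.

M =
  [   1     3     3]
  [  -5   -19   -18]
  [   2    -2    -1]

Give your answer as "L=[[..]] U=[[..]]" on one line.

L=[[1,0,0],[-5,1,0],[2,2,1]] U=[[1,3,3],[0,-4,-3],[0,0,-1]]

  row1 -= -5·row0 → [0,-4,-3]
  row2 -= 2·row0 → [0,-8,-7]
  row2 -= 2·row1 → [0,0,-1]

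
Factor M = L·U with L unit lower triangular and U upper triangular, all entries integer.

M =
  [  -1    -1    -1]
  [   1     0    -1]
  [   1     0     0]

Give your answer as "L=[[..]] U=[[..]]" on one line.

  R1 -= -1·R0 → [0,-1,-2]
  R2 -= -1·R0 → [0,-1,-1]
  R2 -= 1·R1 → [0,0,1]

L=[[1,0,0],[-1,1,0],[-1,1,1]] U=[[-1,-1,-1],[0,-1,-2],[0,0,1]]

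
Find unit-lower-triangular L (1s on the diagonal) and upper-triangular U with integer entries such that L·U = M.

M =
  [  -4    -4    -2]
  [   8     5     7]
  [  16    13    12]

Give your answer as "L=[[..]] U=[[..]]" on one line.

  r1 -= -2·r0 → [0,-3,3]
  r2 -= -4·r0 → [0,-3,4]
  r2 -= 1·r1 → [0,0,1]

L=[[1,0,0],[-2,1,0],[-4,1,1]] U=[[-4,-4,-2],[0,-3,3],[0,0,1]]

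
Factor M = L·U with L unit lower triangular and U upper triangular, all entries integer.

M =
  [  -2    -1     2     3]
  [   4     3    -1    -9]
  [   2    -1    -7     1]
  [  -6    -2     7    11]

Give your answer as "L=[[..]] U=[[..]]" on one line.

L=[[1,0,0,0],[-2,1,0,0],[-1,-2,1,0],[3,1,-2,1]] U=[[-2,-1,2,3],[0,1,3,-3],[0,0,1,-2],[0,0,0,1]]

  row1 -= -2·row0 → [0,1,3,-3]
  row2 -= -1·row0 → [0,-2,-5,4]
  row3 -= 3·row0 → [0,1,1,2]
  row2 -= -2·row1 → [0,0,1,-2]
  row3 -= 1·row1 → [0,0,-2,5]
  row3 -= -2·row2 → [0,0,0,1]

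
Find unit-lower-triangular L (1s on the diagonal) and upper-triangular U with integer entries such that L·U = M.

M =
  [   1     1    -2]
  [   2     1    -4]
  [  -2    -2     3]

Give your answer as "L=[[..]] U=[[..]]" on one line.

  r1 -= 2·r0 → [0,-1,0]
  r2 -= -2·r0 → [0,0,-1]
  r2 -= 0·r1 → [0,0,-1]

L=[[1,0,0],[2,1,0],[-2,0,1]] U=[[1,1,-2],[0,-1,0],[0,0,-1]]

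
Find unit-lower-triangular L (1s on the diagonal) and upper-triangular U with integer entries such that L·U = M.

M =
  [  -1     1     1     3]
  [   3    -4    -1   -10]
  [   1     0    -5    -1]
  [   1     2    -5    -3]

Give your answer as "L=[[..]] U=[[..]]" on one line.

L=[[1,0,0,0],[-3,1,0,0],[-1,-1,1,0],[-1,-3,-1,1]] U=[[-1,1,1,3],[0,-1,2,-1],[0,0,-2,1],[0,0,0,-2]]

  R1 -= -3·R0 → [0,-1,2,-1]
  R2 -= -1·R0 → [0,1,-4,2]
  R3 -= -1·R0 → [0,3,-4,0]
  R2 -= -1·R1 → [0,0,-2,1]
  R3 -= -3·R1 → [0,0,2,-3]
  R3 -= -1·R2 → [0,0,0,-2]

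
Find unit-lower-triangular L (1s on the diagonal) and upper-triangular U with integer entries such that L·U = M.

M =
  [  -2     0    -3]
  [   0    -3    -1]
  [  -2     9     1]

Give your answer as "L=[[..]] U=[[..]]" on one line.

L=[[1,0,0],[0,1,0],[1,-3,1]] U=[[-2,0,-3],[0,-3,-1],[0,0,1]]

  R1 -= 0·R0 → [0,-3,-1]
  R2 -= 1·R0 → [0,9,4]
  R2 -= -3·R1 → [0,0,1]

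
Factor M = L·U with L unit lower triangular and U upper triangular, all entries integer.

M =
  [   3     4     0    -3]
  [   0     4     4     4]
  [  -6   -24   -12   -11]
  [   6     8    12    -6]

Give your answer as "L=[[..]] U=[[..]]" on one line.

  R1 -= 0·R0 → [0,4,4,4]
  R2 -= -2·R0 → [0,-16,-12,-17]
  R3 -= 2·R0 → [0,0,12,0]
  R2 -= -4·R1 → [0,0,4,-1]
  R3 -= 0·R1 → [0,0,12,0]
  R3 -= 3·R2 → [0,0,0,3]

L=[[1,0,0,0],[0,1,0,0],[-2,-4,1,0],[2,0,3,1]] U=[[3,4,0,-3],[0,4,4,4],[0,0,4,-1],[0,0,0,3]]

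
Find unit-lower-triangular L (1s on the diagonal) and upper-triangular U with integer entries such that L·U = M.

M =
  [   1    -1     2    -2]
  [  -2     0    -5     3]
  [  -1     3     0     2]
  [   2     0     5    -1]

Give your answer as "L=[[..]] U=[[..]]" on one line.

L=[[1,0,0,0],[-2,1,0,0],[-1,-1,1,0],[2,-1,0,1]] U=[[1,-1,2,-2],[0,-2,-1,-1],[0,0,1,-1],[0,0,0,2]]

  row1 -= -2·row0 → [0,-2,-1,-1]
  row2 -= -1·row0 → [0,2,2,0]
  row3 -= 2·row0 → [0,2,1,3]
  row2 -= -1·row1 → [0,0,1,-1]
  row3 -= -1·row1 → [0,0,0,2]
  row3 -= 0·row2 → [0,0,0,2]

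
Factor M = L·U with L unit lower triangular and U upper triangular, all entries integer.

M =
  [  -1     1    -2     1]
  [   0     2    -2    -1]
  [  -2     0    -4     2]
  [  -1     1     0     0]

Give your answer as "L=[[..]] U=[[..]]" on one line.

L=[[1,0,0,0],[0,1,0,0],[2,-1,1,0],[1,0,-1,1]] U=[[-1,1,-2,1],[0,2,-2,-1],[0,0,-2,-1],[0,0,0,-2]]

  r1 -= 0·r0 → [0,2,-2,-1]
  r2 -= 2·r0 → [0,-2,0,0]
  r3 -= 1·r0 → [0,0,2,-1]
  r2 -= -1·r1 → [0,0,-2,-1]
  r3 -= 0·r1 → [0,0,2,-1]
  r3 -= -1·r2 → [0,0,0,-2]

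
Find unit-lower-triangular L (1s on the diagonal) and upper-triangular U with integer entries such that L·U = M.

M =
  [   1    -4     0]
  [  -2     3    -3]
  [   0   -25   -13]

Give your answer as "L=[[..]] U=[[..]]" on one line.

L=[[1,0,0],[-2,1,0],[0,5,1]] U=[[1,-4,0],[0,-5,-3],[0,0,2]]

  row1 -= -2·row0 → [0,-5,-3]
  row2 -= 0·row0 → [0,-25,-13]
  row2 -= 5·row1 → [0,0,2]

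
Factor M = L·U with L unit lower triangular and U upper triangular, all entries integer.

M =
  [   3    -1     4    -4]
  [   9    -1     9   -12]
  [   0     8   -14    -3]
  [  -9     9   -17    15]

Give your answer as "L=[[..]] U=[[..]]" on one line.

L=[[1,0,0,0],[3,1,0,0],[0,4,1,0],[-3,3,-2,1]] U=[[3,-1,4,-4],[0,2,-3,0],[0,0,-2,-3],[0,0,0,-3]]

  row1 -= 3·row0 → [0,2,-3,0]
  row2 -= 0·row0 → [0,8,-14,-3]
  row3 -= -3·row0 → [0,6,-5,3]
  row2 -= 4·row1 → [0,0,-2,-3]
  row3 -= 3·row1 → [0,0,4,3]
  row3 -= -2·row2 → [0,0,0,-3]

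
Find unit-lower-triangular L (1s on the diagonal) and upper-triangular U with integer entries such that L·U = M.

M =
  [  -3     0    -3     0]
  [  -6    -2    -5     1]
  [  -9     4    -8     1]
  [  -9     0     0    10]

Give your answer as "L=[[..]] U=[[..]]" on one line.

  R1 -= 2·R0 → [0,-2,1,1]
  R2 -= 3·R0 → [0,4,1,1]
  R3 -= 3·R0 → [0,0,9,10]
  R2 -= -2·R1 → [0,0,3,3]
  R3 -= 0·R1 → [0,0,9,10]
  R3 -= 3·R2 → [0,0,0,1]

L=[[1,0,0,0],[2,1,0,0],[3,-2,1,0],[3,0,3,1]] U=[[-3,0,-3,0],[0,-2,1,1],[0,0,3,3],[0,0,0,1]]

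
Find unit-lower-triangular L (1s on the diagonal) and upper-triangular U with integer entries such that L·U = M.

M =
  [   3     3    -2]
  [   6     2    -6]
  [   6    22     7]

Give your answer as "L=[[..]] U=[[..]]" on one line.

L=[[1,0,0],[2,1,0],[2,-4,1]] U=[[3,3,-2],[0,-4,-2],[0,0,3]]

  row1 -= 2·row0 → [0,-4,-2]
  row2 -= 2·row0 → [0,16,11]
  row2 -= -4·row1 → [0,0,3]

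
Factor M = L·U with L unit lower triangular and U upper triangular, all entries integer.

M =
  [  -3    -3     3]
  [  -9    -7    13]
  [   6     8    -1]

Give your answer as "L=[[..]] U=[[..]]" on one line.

  R1 -= 3·R0 → [0,2,4]
  R2 -= -2·R0 → [0,2,5]
  R2 -= 1·R1 → [0,0,1]

L=[[1,0,0],[3,1,0],[-2,1,1]] U=[[-3,-3,3],[0,2,4],[0,0,1]]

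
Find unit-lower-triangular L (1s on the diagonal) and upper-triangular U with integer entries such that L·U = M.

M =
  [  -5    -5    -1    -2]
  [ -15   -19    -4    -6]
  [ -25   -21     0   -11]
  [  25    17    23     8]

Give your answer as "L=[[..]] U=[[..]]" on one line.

  R1 -= 3·R0 → [0,-4,-1,0]
  R2 -= 5·R0 → [0,4,5,-1]
  R3 -= -5·R0 → [0,-8,18,-2]
  R2 -= -1·R1 → [0,0,4,-1]
  R3 -= 2·R1 → [0,0,20,-2]
  R3 -= 5·R2 → [0,0,0,3]

L=[[1,0,0,0],[3,1,0,0],[5,-1,1,0],[-5,2,5,1]] U=[[-5,-5,-1,-2],[0,-4,-1,0],[0,0,4,-1],[0,0,0,3]]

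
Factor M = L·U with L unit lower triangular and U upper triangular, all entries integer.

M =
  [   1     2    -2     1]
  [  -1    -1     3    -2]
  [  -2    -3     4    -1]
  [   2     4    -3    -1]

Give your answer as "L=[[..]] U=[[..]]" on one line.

  row1 -= -1·row0 → [0,1,1,-1]
  row2 -= -2·row0 → [0,1,0,1]
  row3 -= 2·row0 → [0,0,1,-3]
  row2 -= 1·row1 → [0,0,-1,2]
  row3 -= 0·row1 → [0,0,1,-3]
  row3 -= -1·row2 → [0,0,0,-1]

L=[[1,0,0,0],[-1,1,0,0],[-2,1,1,0],[2,0,-1,1]] U=[[1,2,-2,1],[0,1,1,-1],[0,0,-1,2],[0,0,0,-1]]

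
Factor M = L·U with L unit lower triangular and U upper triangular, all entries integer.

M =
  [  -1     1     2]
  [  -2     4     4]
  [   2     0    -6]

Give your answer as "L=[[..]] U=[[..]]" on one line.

L=[[1,0,0],[2,1,0],[-2,1,1]] U=[[-1,1,2],[0,2,0],[0,0,-2]]

  row1 -= 2·row0 → [0,2,0]
  row2 -= -2·row0 → [0,2,-2]
  row2 -= 1·row1 → [0,0,-2]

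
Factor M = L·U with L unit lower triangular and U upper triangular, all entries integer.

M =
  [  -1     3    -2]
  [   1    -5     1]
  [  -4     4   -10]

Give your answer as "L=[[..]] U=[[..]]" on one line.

  R1 -= -1·R0 → [0,-2,-1]
  R2 -= 4·R0 → [0,-8,-2]
  R2 -= 4·R1 → [0,0,2]

L=[[1,0,0],[-1,1,0],[4,4,1]] U=[[-1,3,-2],[0,-2,-1],[0,0,2]]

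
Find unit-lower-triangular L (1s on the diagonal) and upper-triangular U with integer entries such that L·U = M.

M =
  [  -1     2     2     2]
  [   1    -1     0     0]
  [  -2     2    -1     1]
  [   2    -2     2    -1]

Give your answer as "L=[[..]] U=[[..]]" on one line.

  r1 -= -1·r0 → [0,1,2,2]
  r2 -= 2·r0 → [0,-2,-5,-3]
  r3 -= -2·r0 → [0,2,6,3]
  r2 -= -2·r1 → [0,0,-1,1]
  r3 -= 2·r1 → [0,0,2,-1]
  r3 -= -2·r2 → [0,0,0,1]

L=[[1,0,0,0],[-1,1,0,0],[2,-2,1,0],[-2,2,-2,1]] U=[[-1,2,2,2],[0,1,2,2],[0,0,-1,1],[0,0,0,1]]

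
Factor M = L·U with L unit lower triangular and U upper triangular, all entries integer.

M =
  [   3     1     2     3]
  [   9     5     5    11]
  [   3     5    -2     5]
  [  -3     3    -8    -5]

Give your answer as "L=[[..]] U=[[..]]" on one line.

  r1 -= 3·r0 → [0,2,-1,2]
  r2 -= 1·r0 → [0,4,-4,2]
  r3 -= -1·r0 → [0,4,-6,-2]
  r2 -= 2·r1 → [0,0,-2,-2]
  r3 -= 2·r1 → [0,0,-4,-6]
  r3 -= 2·r2 → [0,0,0,-2]

L=[[1,0,0,0],[3,1,0,0],[1,2,1,0],[-1,2,2,1]] U=[[3,1,2,3],[0,2,-1,2],[0,0,-2,-2],[0,0,0,-2]]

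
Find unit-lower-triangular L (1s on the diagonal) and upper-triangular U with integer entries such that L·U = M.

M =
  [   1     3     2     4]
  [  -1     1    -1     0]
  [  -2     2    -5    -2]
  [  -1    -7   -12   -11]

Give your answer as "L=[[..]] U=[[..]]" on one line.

  r1 -= -1·r0 → [0,4,1,4]
  r2 -= -2·r0 → [0,8,-1,6]
  r3 -= -1·r0 → [0,-4,-10,-7]
  r2 -= 2·r1 → [0,0,-3,-2]
  r3 -= -1·r1 → [0,0,-9,-3]
  r3 -= 3·r2 → [0,0,0,3]

L=[[1,0,0,0],[-1,1,0,0],[-2,2,1,0],[-1,-1,3,1]] U=[[1,3,2,4],[0,4,1,4],[0,0,-3,-2],[0,0,0,3]]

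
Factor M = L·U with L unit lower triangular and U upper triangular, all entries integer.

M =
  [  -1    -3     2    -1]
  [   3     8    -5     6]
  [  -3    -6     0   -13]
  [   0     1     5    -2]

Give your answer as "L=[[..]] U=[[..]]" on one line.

  r1 -= -3·r0 → [0,-1,1,3]
  r2 -= 3·r0 → [0,3,-6,-10]
  r3 -= 0·r0 → [0,1,5,-2]
  r2 -= -3·r1 → [0,0,-3,-1]
  r3 -= -1·r1 → [0,0,6,1]
  r3 -= -2·r2 → [0,0,0,-1]

L=[[1,0,0,0],[-3,1,0,0],[3,-3,1,0],[0,-1,-2,1]] U=[[-1,-3,2,-1],[0,-1,1,3],[0,0,-3,-1],[0,0,0,-1]]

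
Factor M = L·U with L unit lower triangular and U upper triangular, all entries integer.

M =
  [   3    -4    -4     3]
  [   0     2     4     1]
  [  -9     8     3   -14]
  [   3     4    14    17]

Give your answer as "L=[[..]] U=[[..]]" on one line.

L=[[1,0,0,0],[0,1,0,0],[-3,-2,1,0],[1,4,-2,1]] U=[[3,-4,-4,3],[0,2,4,1],[0,0,-1,-3],[0,0,0,4]]

  r1 -= 0·r0 → [0,2,4,1]
  r2 -= -3·r0 → [0,-4,-9,-5]
  r3 -= 1·r0 → [0,8,18,14]
  r2 -= -2·r1 → [0,0,-1,-3]
  r3 -= 4·r1 → [0,0,2,10]
  r3 -= -2·r2 → [0,0,0,4]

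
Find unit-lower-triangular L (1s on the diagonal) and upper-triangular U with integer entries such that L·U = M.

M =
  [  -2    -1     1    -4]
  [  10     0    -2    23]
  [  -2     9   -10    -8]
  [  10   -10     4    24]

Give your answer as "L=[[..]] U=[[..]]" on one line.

  row1 -= -5·row0 → [0,-5,3,3]
  row2 -= 1·row0 → [0,10,-11,-4]
  row3 -= -5·row0 → [0,-15,9,4]
  row2 -= -2·row1 → [0,0,-5,2]
  row3 -= 3·row1 → [0,0,0,-5]
  row3 -= 0·row2 → [0,0,0,-5]

L=[[1,0,0,0],[-5,1,0,0],[1,-2,1,0],[-5,3,0,1]] U=[[-2,-1,1,-4],[0,-5,3,3],[0,0,-5,2],[0,0,0,-5]]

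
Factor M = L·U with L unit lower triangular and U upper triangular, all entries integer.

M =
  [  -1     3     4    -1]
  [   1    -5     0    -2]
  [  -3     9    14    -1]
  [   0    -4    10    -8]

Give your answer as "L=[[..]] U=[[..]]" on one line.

L=[[1,0,0,0],[-1,1,0,0],[3,0,1,0],[0,2,1,1]] U=[[-1,3,4,-1],[0,-2,4,-3],[0,0,2,2],[0,0,0,-4]]

  R1 -= -1·R0 → [0,-2,4,-3]
  R2 -= 3·R0 → [0,0,2,2]
  R3 -= 0·R0 → [0,-4,10,-8]
  R2 -= 0·R1 → [0,0,2,2]
  R3 -= 2·R1 → [0,0,2,-2]
  R3 -= 1·R2 → [0,0,0,-4]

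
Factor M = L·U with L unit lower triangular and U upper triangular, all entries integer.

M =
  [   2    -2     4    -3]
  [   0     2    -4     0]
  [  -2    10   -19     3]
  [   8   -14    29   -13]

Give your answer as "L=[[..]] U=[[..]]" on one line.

L=[[1,0,0,0],[0,1,0,0],[-1,4,1,0],[4,-3,1,1]] U=[[2,-2,4,-3],[0,2,-4,0],[0,0,1,0],[0,0,0,-1]]

  row1 -= 0·row0 → [0,2,-4,0]
  row2 -= -1·row0 → [0,8,-15,0]
  row3 -= 4·row0 → [0,-6,13,-1]
  row2 -= 4·row1 → [0,0,1,0]
  row3 -= -3·row1 → [0,0,1,-1]
  row3 -= 1·row2 → [0,0,0,-1]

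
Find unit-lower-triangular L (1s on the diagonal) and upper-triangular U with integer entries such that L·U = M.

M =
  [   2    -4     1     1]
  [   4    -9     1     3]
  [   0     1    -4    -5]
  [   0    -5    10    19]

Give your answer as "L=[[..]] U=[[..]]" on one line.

  row1 -= 2·row0 → [0,-1,-1,1]
  row2 -= 0·row0 → [0,1,-4,-5]
  row3 -= 0·row0 → [0,-5,10,19]
  row2 -= -1·row1 → [0,0,-5,-4]
  row3 -= 5·row1 → [0,0,15,14]
  row3 -= -3·row2 → [0,0,0,2]

L=[[1,0,0,0],[2,1,0,0],[0,-1,1,0],[0,5,-3,1]] U=[[2,-4,1,1],[0,-1,-1,1],[0,0,-5,-4],[0,0,0,2]]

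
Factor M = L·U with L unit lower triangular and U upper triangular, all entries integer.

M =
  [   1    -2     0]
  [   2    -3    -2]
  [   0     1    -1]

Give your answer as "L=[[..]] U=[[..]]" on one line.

  row1 -= 2·row0 → [0,1,-2]
  row2 -= 0·row0 → [0,1,-1]
  row2 -= 1·row1 → [0,0,1]

L=[[1,0,0],[2,1,0],[0,1,1]] U=[[1,-2,0],[0,1,-2],[0,0,1]]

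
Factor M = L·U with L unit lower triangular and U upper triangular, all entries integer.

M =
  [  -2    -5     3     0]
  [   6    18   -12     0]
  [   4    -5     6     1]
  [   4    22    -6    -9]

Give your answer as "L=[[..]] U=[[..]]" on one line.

  r1 -= -3·r0 → [0,3,-3,0]
  r2 -= -2·r0 → [0,-15,12,1]
  r3 -= -2·r0 → [0,12,0,-9]
  r2 -= -5·r1 → [0,0,-3,1]
  r3 -= 4·r1 → [0,0,12,-9]
  r3 -= -4·r2 → [0,0,0,-5]

L=[[1,0,0,0],[-3,1,0,0],[-2,-5,1,0],[-2,4,-4,1]] U=[[-2,-5,3,0],[0,3,-3,0],[0,0,-3,1],[0,0,0,-5]]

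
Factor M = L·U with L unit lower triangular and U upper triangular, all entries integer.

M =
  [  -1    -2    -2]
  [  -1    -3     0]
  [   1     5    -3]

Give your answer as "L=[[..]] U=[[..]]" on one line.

  row1 -= 1·row0 → [0,-1,2]
  row2 -= -1·row0 → [0,3,-5]
  row2 -= -3·row1 → [0,0,1]

L=[[1,0,0],[1,1,0],[-1,-3,1]] U=[[-1,-2,-2],[0,-1,2],[0,0,1]]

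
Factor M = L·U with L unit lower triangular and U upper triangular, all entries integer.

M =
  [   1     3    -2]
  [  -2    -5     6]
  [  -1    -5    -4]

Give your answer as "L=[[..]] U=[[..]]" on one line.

  row1 -= -2·row0 → [0,1,2]
  row2 -= -1·row0 → [0,-2,-6]
  row2 -= -2·row1 → [0,0,-2]

L=[[1,0,0],[-2,1,0],[-1,-2,1]] U=[[1,3,-2],[0,1,2],[0,0,-2]]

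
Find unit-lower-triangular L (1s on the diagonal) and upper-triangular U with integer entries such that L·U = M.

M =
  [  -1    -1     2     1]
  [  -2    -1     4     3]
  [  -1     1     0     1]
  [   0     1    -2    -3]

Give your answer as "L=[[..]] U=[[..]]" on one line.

L=[[1,0,0,0],[2,1,0,0],[1,2,1,0],[0,1,1,1]] U=[[-1,-1,2,1],[0,1,0,1],[0,0,-2,-2],[0,0,0,-2]]

  R1 -= 2·R0 → [0,1,0,1]
  R2 -= 1·R0 → [0,2,-2,0]
  R3 -= 0·R0 → [0,1,-2,-3]
  R2 -= 2·R1 → [0,0,-2,-2]
  R3 -= 1·R1 → [0,0,-2,-4]
  R3 -= 1·R2 → [0,0,0,-2]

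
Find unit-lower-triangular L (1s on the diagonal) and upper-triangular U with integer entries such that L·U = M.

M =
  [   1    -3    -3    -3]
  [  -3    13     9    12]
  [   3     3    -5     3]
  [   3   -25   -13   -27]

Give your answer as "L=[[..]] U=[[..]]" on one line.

  row1 -= -3·row0 → [0,4,0,3]
  row2 -= 3·row0 → [0,12,4,12]
  row3 -= 3·row0 → [0,-16,-4,-18]
  row2 -= 3·row1 → [0,0,4,3]
  row3 -= -4·row1 → [0,0,-4,-6]
  row3 -= -1·row2 → [0,0,0,-3]

L=[[1,0,0,0],[-3,1,0,0],[3,3,1,0],[3,-4,-1,1]] U=[[1,-3,-3,-3],[0,4,0,3],[0,0,4,3],[0,0,0,-3]]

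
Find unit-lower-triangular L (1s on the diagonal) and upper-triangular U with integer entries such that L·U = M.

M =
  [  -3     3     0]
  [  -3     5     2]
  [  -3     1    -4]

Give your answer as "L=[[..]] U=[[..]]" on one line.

L=[[1,0,0],[1,1,0],[1,-1,1]] U=[[-3,3,0],[0,2,2],[0,0,-2]]

  row1 -= 1·row0 → [0,2,2]
  row2 -= 1·row0 → [0,-2,-4]
  row2 -= -1·row1 → [0,0,-2]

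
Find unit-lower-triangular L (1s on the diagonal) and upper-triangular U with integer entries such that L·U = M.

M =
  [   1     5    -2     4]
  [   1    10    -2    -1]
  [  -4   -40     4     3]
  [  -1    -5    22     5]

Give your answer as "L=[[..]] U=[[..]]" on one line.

  row1 -= 1·row0 → [0,5,0,-5]
  row2 -= -4·row0 → [0,-20,-4,19]
  row3 -= -1·row0 → [0,0,20,9]
  row2 -= -4·row1 → [0,0,-4,-1]
  row3 -= 0·row1 → [0,0,20,9]
  row3 -= -5·row2 → [0,0,0,4]

L=[[1,0,0,0],[1,1,0,0],[-4,-4,1,0],[-1,0,-5,1]] U=[[1,5,-2,4],[0,5,0,-5],[0,0,-4,-1],[0,0,0,4]]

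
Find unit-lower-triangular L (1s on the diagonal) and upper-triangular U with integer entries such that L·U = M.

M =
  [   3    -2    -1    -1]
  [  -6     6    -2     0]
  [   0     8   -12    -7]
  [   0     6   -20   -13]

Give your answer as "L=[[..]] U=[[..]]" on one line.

  R1 -= -2·R0 → [0,2,-4,-2]
  R2 -= 0·R0 → [0,8,-12,-7]
  R3 -= 0·R0 → [0,6,-20,-13]
  R2 -= 4·R1 → [0,0,4,1]
  R3 -= 3·R1 → [0,0,-8,-7]
  R3 -= -2·R2 → [0,0,0,-5]

L=[[1,0,0,0],[-2,1,0,0],[0,4,1,0],[0,3,-2,1]] U=[[3,-2,-1,-1],[0,2,-4,-2],[0,0,4,1],[0,0,0,-5]]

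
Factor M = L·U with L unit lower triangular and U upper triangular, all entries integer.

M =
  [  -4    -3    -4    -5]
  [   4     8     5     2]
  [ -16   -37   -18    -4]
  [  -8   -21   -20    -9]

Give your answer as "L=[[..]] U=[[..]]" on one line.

  r1 -= -1·r0 → [0,5,1,-3]
  r2 -= 4·r0 → [0,-25,-2,16]
  r3 -= 2·r0 → [0,-15,-12,1]
  r2 -= -5·r1 → [0,0,3,1]
  r3 -= -3·r1 → [0,0,-9,-8]
  r3 -= -3·r2 → [0,0,0,-5]

L=[[1,0,0,0],[-1,1,0,0],[4,-5,1,0],[2,-3,-3,1]] U=[[-4,-3,-4,-5],[0,5,1,-3],[0,0,3,1],[0,0,0,-5]]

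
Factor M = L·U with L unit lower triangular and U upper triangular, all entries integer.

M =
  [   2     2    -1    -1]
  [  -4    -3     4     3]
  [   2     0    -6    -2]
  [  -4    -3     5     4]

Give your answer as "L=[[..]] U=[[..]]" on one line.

L=[[1,0,0,0],[-2,1,0,0],[1,-2,1,0],[-2,1,-1,1]] U=[[2,2,-1,-1],[0,1,2,1],[0,0,-1,1],[0,0,0,2]]

  row1 -= -2·row0 → [0,1,2,1]
  row2 -= 1·row0 → [0,-2,-5,-1]
  row3 -= -2·row0 → [0,1,3,2]
  row2 -= -2·row1 → [0,0,-1,1]
  row3 -= 1·row1 → [0,0,1,1]
  row3 -= -1·row2 → [0,0,0,2]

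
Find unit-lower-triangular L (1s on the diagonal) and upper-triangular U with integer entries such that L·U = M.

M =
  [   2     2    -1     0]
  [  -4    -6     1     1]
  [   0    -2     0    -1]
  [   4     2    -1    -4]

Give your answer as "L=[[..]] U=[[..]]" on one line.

  row1 -= -2·row0 → [0,-2,-1,1]
  row2 -= 0·row0 → [0,-2,0,-1]
  row3 -= 2·row0 → [0,-2,1,-4]
  row2 -= 1·row1 → [0,0,1,-2]
  row3 -= 1·row1 → [0,0,2,-5]
  row3 -= 2·row2 → [0,0,0,-1]

L=[[1,0,0,0],[-2,1,0,0],[0,1,1,0],[2,1,2,1]] U=[[2,2,-1,0],[0,-2,-1,1],[0,0,1,-2],[0,0,0,-1]]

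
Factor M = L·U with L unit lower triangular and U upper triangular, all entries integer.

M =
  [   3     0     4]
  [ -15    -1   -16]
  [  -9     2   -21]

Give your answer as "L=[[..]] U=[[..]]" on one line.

  r1 -= -5·r0 → [0,-1,4]
  r2 -= -3·r0 → [0,2,-9]
  r2 -= -2·r1 → [0,0,-1]

L=[[1,0,0],[-5,1,0],[-3,-2,1]] U=[[3,0,4],[0,-1,4],[0,0,-1]]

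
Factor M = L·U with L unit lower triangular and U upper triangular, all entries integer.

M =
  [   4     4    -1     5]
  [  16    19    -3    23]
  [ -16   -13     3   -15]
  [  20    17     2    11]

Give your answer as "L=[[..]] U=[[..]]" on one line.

  R1 -= 4·R0 → [0,3,1,3]
  R2 -= -4·R0 → [0,3,-1,5]
  R3 -= 5·R0 → [0,-3,7,-14]
  R2 -= 1·R1 → [0,0,-2,2]
  R3 -= -1·R1 → [0,0,8,-11]
  R3 -= -4·R2 → [0,0,0,-3]

L=[[1,0,0,0],[4,1,0,0],[-4,1,1,0],[5,-1,-4,1]] U=[[4,4,-1,5],[0,3,1,3],[0,0,-2,2],[0,0,0,-3]]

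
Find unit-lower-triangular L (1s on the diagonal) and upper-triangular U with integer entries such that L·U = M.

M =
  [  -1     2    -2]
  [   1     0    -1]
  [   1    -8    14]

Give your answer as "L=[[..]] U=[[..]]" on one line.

L=[[1,0,0],[-1,1,0],[-1,-3,1]] U=[[-1,2,-2],[0,2,-3],[0,0,3]]

  R1 -= -1·R0 → [0,2,-3]
  R2 -= -1·R0 → [0,-6,12]
  R2 -= -3·R1 → [0,0,3]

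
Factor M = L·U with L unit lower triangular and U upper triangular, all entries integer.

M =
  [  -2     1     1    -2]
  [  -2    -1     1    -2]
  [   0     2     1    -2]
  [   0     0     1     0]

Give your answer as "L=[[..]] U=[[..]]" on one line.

L=[[1,0,0,0],[1,1,0,0],[0,-1,1,0],[0,0,1,1]] U=[[-2,1,1,-2],[0,-2,0,0],[0,0,1,-2],[0,0,0,2]]

  R1 -= 1·R0 → [0,-2,0,0]
  R2 -= 0·R0 → [0,2,1,-2]
  R3 -= 0·R0 → [0,0,1,0]
  R2 -= -1·R1 → [0,0,1,-2]
  R3 -= 0·R1 → [0,0,1,0]
  R3 -= 1·R2 → [0,0,0,2]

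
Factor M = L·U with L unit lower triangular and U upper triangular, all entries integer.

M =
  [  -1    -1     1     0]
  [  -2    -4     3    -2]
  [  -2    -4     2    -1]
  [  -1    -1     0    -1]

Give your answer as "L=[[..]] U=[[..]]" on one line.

L=[[1,0,0,0],[2,1,0,0],[2,1,1,0],[1,0,1,1]] U=[[-1,-1,1,0],[0,-2,1,-2],[0,0,-1,1],[0,0,0,-2]]

  row1 -= 2·row0 → [0,-2,1,-2]
  row2 -= 2·row0 → [0,-2,0,-1]
  row3 -= 1·row0 → [0,0,-1,-1]
  row2 -= 1·row1 → [0,0,-1,1]
  row3 -= 0·row1 → [0,0,-1,-1]
  row3 -= 1·row2 → [0,0,0,-2]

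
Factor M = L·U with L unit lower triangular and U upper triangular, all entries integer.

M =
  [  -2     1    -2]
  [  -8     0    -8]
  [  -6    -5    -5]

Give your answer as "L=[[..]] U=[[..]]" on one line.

L=[[1,0,0],[4,1,0],[3,2,1]] U=[[-2,1,-2],[0,-4,0],[0,0,1]]

  row1 -= 4·row0 → [0,-4,0]
  row2 -= 3·row0 → [0,-8,1]
  row2 -= 2·row1 → [0,0,1]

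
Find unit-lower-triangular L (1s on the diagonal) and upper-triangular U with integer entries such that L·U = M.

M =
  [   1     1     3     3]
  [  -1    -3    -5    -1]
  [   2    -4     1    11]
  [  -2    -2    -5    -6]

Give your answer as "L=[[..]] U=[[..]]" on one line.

L=[[1,0,0,0],[-1,1,0,0],[2,3,1,0],[-2,0,1,1]] U=[[1,1,3,3],[0,-2,-2,2],[0,0,1,-1],[0,0,0,1]]

  row1 -= -1·row0 → [0,-2,-2,2]
  row2 -= 2·row0 → [0,-6,-5,5]
  row3 -= -2·row0 → [0,0,1,0]
  row2 -= 3·row1 → [0,0,1,-1]
  row3 -= 0·row1 → [0,0,1,0]
  row3 -= 1·row2 → [0,0,0,1]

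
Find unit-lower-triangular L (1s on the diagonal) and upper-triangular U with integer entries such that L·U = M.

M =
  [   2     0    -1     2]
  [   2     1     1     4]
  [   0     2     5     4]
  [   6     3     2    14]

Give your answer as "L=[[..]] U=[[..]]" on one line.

L=[[1,0,0,0],[1,1,0,0],[0,2,1,0],[3,3,-1,1]] U=[[2,0,-1,2],[0,1,2,2],[0,0,1,0],[0,0,0,2]]

  r1 -= 1·r0 → [0,1,2,2]
  r2 -= 0·r0 → [0,2,5,4]
  r3 -= 3·r0 → [0,3,5,8]
  r2 -= 2·r1 → [0,0,1,0]
  r3 -= 3·r1 → [0,0,-1,2]
  r3 -= -1·r2 → [0,0,0,2]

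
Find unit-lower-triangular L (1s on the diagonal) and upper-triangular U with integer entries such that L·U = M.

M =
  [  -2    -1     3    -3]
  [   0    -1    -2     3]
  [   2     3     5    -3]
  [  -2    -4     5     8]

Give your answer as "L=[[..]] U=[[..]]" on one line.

L=[[1,0,0,0],[0,1,0,0],[-1,-2,1,0],[1,3,2,1]] U=[[-2,-1,3,-3],[0,-1,-2,3],[0,0,4,0],[0,0,0,2]]

  row1 -= 0·row0 → [0,-1,-2,3]
  row2 -= -1·row0 → [0,2,8,-6]
  row3 -= 1·row0 → [0,-3,2,11]
  row2 -= -2·row1 → [0,0,4,0]
  row3 -= 3·row1 → [0,0,8,2]
  row3 -= 2·row2 → [0,0,0,2]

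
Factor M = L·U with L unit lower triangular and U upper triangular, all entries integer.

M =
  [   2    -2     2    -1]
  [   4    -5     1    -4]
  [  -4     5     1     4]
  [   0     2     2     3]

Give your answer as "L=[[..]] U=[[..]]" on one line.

L=[[1,0,0,0],[2,1,0,0],[-2,-1,1,0],[0,-2,-2,1]] U=[[2,-2,2,-1],[0,-1,-3,-2],[0,0,2,0],[0,0,0,-1]]

  R1 -= 2·R0 → [0,-1,-3,-2]
  R2 -= -2·R0 → [0,1,5,2]
  R3 -= 0·R0 → [0,2,2,3]
  R2 -= -1·R1 → [0,0,2,0]
  R3 -= -2·R1 → [0,0,-4,-1]
  R3 -= -2·R2 → [0,0,0,-1]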